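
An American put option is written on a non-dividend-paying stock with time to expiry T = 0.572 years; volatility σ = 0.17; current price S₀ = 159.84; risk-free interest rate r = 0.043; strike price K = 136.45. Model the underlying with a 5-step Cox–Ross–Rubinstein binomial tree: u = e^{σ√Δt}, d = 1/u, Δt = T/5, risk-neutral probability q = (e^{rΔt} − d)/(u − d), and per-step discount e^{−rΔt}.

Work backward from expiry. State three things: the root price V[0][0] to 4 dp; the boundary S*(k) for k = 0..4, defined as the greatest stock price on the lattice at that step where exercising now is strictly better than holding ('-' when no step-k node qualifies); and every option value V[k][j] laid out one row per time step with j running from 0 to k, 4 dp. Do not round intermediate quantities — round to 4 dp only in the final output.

Δt=0.11440  u=1.05918  d=0.94412  q=0.52849  discount=0.99509
step 5 (expiry): payoffs max(K−S,0) = 16.5477 1.9350 0.0000 0.0000 0.0000 0.0000
step 4: (k=4,j=0): S=126.9986, (K−S)⁺=9.4514, hold=8.7818 ⇒ V=9.4514 exercise | (k=4,j=1): S=142.4762, (K−S)⁺=0.0000, hold=0.9079 ⇒ V=0.9079 continue | (k=4,j=2): S=159.8400, (K−S)⁺=0.0000, hold=0.0000 ⇒ V=0.0000 continue | (k=4,j=3): S=179.3200, (K−S)⁺=0.0000, hold=0.0000 ⇒ V=0.0000 continue | (k=4,j=4): S=201.1740, (K−S)⁺=0.0000, hold=0.0000 ⇒ V=0.0000 continue  boundary S*=126.9986
step 3: (k=3,j=0): S=134.5150, (K−S)⁺=1.9350, hold=4.9120 ⇒ V=4.9120 continue | (k=3,j=1): S=150.9086, (K−S)⁺=0.0000, hold=0.4260 ⇒ V=0.4260 continue | (k=3,j=2): S=169.3000, (K−S)⁺=0.0000, hold=0.0000 ⇒ V=0.0000 continue | (k=3,j=3): S=189.9329, (K−S)⁺=0.0000, hold=0.0000 ⇒ V=0.0000 continue  boundary S*=-
step 2: (k=2,j=0): S=142.4762, (K−S)⁺=0.0000, hold=2.5287 ⇒ V=2.5287 continue | (k=2,j=1): S=159.8400, (K−S)⁺=0.0000, hold=0.1999 ⇒ V=0.1999 continue | (k=2,j=2): S=179.3200, (K−S)⁺=0.0000, hold=0.0000 ⇒ V=0.0000 continue  boundary S*=-
step 1: (k=1,j=0): S=150.9086, (K−S)⁺=0.0000, hold=1.2916 ⇒ V=1.2916 continue | (k=1,j=1): S=169.3000, (K−S)⁺=0.0000, hold=0.0938 ⇒ V=0.0938 continue  boundary S*=-
step 0: (k=0,j=0): S=159.8400, (K−S)⁺=0.0000, hold=0.6553 ⇒ V=0.6553 continue  boundary S*=-

price = 0.6553
boundary = - - - - 126.9986
tree:
0.6553
1.2916 0.0938
2.5287 0.1999 0.0000
4.9120 0.4260 0.0000 0.0000
9.4514 0.9079 0.0000 0.0000 0.0000
16.5477 1.9350 0.0000 0.0000 0.0000 0.0000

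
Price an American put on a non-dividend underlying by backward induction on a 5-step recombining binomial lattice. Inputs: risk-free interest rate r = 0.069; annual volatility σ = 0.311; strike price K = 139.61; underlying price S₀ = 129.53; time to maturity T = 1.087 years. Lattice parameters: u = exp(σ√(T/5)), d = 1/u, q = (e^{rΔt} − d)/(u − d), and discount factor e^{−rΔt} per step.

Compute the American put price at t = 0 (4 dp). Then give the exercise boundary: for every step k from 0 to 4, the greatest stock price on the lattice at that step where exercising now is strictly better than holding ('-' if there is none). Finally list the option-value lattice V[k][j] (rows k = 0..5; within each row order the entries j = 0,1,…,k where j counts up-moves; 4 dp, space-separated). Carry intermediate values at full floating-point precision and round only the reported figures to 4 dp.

params: Δt=0.21740 u=1.15605 d=0.86502 q=0.51574 e^(-rΔt)=0.98511
t_5 payoffs: 76.8778 55.7717 27.5645 0.0000 0.0000 0.0000
t_4: node(4,0) S=72.5215 payoff=67.0885 vs cont=65.0099 → 67.0885 [stop]  node(4,1) S=96.9211 payoff=42.6889 vs cont=40.6102 → 42.6889 [stop]  node(4,2) S=129.5300 payoff=10.0800 vs cont=13.1496 → 13.1496 [wait]  node(4,3) S=173.1100 payoff=0.0000 vs cont=0.0000 → 0.0000 [wait]  node(4,4) S=231.3524 payoff=0.0000 vs cont=0.0000 → 0.0000 [wait]  ⇒ S*(4)=96.9211
t_3: node(3,0) S=83.8383 payoff=55.7717 vs cont=53.6931 → 55.7717 [stop]  node(3,1) S=112.0455 payoff=27.5645 vs cont=27.0454 → 27.5645 [stop]  node(3,2) S=149.7429 payoff=0.0000 vs cont=6.2730 → 6.2730 [wait]  node(3,3) S=200.1235 payoff=0.0000 vs cont=0.0000 → 0.0000 [wait]  ⇒ S*(3)=112.0455
t_2: node(2,0) S=96.9211 payoff=42.6889 vs cont=40.6102 → 42.6889 [stop]  node(2,1) S=129.5300 payoff=10.0800 vs cont=16.3366 → 16.3366 [wait]  node(2,2) S=173.1100 payoff=0.0000 vs cont=2.9925 → 2.9925 [wait]  ⇒ S*(2)=96.9211
t_1: node(1,0) S=112.0455 payoff=27.5645 vs cont=28.6647 → 28.6647 [wait]  node(1,1) S=149.7429 payoff=0.0000 vs cont=9.3137 → 9.3137 [wait]  ⇒ S*(1)=-
t_0: node(0,0) S=129.5300 payoff=10.0800 vs cont=18.4064 → 18.4064 [wait]  ⇒ S*(0)=-

price = 18.4064
boundary = - - 96.9211 112.0455 96.9211
tree:
18.4064
28.6647 9.3137
42.6889 16.3366 2.9925
55.7717 27.5645 6.2730 0.0000
67.0885 42.6889 13.1496 0.0000 0.0000
76.8778 55.7717 27.5645 0.0000 0.0000 0.0000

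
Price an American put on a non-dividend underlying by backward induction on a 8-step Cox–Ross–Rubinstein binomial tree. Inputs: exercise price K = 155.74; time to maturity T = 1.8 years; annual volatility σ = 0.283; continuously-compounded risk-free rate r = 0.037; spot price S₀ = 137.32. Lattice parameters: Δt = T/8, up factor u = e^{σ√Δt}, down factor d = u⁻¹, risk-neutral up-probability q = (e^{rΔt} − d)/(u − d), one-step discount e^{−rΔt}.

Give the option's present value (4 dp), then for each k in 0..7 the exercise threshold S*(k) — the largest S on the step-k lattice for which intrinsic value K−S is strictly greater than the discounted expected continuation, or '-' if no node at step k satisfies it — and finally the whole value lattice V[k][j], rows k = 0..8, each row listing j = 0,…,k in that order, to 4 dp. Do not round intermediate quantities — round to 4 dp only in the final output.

Δt=0.22500  u=1.14367  d=0.87438  q=0.49753  discount=0.99171
step 8 (expiry): payoffs max(K−S,0) = 108.8219 94.3724 75.4729 50.7530 18.4200 0.0000 0.0000 0.0000 0.0000
step 7: (k=7,j=0): S=53.6587, (K−S)⁺=102.0813, hold=100.7902 ⇒ V=102.0813 exercise | (k=7,j=1): S=70.1840, (K−S)⁺=85.5560, hold=84.2648 ⇒ V=85.5560 exercise | (k=7,j=2): S=91.7987, (K−S)⁺=63.9413, hold=62.6502 ⇒ V=63.9413 exercise | (k=7,j=3): S=120.0700, (K−S)⁺=35.6700, hold=34.3788 ⇒ V=35.6700 exercise | (k=7,j=4): S=157.0482, (K−S)⁺=0.0000, hold=9.1787 ⇒ V=9.1787 continue | (k=7,j=5): S=205.4145, (K−S)⁺=0.0000, hold=0.0000 ⇒ V=0.0000 continue | (k=7,j=6): S=268.6763, (K−S)⁺=0.0000, hold=0.0000 ⇒ V=0.0000 continue | (k=7,j=7): S=351.4209, (K−S)⁺=0.0000, hold=0.0000 ⇒ V=0.0000 continue  boundary S*=120.0700
step 6: (k=6,j=0): S=61.3676, (K−S)⁺=94.3724, hold=93.0813 ⇒ V=94.3724 exercise | (k=6,j=1): S=80.2671, (K−S)⁺=75.4729, hold=74.1818 ⇒ V=75.4729 exercise | (k=6,j=2): S=104.9870, (K−S)⁺=50.7530, hold=49.4618 ⇒ V=50.7530 exercise | (k=6,j=3): S=137.3200, (K−S)⁺=18.4200, hold=22.3032 ⇒ V=22.3032 continue | (k=6,j=4): S=179.6106, (K−S)⁺=0.0000, hold=4.5737 ⇒ V=4.5737 continue | (k=6,j=5): S=234.9256, (K−S)⁺=0.0000, hold=0.0000 ⇒ V=0.0000 continue | (k=6,j=6): S=307.2759, (K−S)⁺=0.0000, hold=0.0000 ⇒ V=0.0000 continue  boundary S*=104.9870
step 5: (k=5,j=0): S=70.1840, (K−S)⁺=85.5560, hold=84.2648 ⇒ V=85.5560 exercise | (k=5,j=1): S=91.7987, (K−S)⁺=63.9413, hold=62.6502 ⇒ V=63.9413 exercise | (k=5,j=2): S=120.0700, (K−S)⁺=35.6700, hold=36.2948 ⇒ V=36.2948 continue | (k=5,j=3): S=157.0482, (K−S)⁺=0.0000, hold=13.3704 ⇒ V=13.3704 continue | (k=5,j=4): S=205.4145, (K−S)⁺=0.0000, hold=2.2791 ⇒ V=2.2791 continue | (k=5,j=5): S=268.6763, (K−S)⁺=0.0000, hold=0.0000 ⇒ V=0.0000 continue  boundary S*=91.7987
step 4: (k=4,j=0): S=80.2671, (K−S)⁺=75.4729, hold=74.1818 ⇒ V=75.4729 exercise | (k=4,j=1): S=104.9870, (K−S)⁺=50.7530, hold=49.7701 ⇒ V=50.7530 exercise | (k=4,j=2): S=137.3200, (K−S)⁺=18.4200, hold=24.6828 ⇒ V=24.6828 continue | (k=4,j=3): S=179.6106, (K−S)⁺=0.0000, hold=7.7870 ⇒ V=7.7870 continue | (k=4,j=4): S=234.9256, (K−S)⁺=0.0000, hold=1.1357 ⇒ V=1.1357 continue  boundary S*=104.9870
step 3: (k=3,j=0): S=91.7987, (K−S)⁺=63.9413, hold=62.6502 ⇒ V=63.9413 exercise | (k=3,j=1): S=120.0700, (K−S)⁺=35.6700, hold=37.4689 ⇒ V=37.4689 continue | (k=3,j=2): S=157.0482, (K−S)⁺=0.0000, hold=16.1416 ⇒ V=16.1416 continue | (k=3,j=3): S=205.4145, (K−S)⁺=0.0000, hold=4.4406 ⇒ V=4.4406 continue  boundary S*=91.7987
step 2: (k=2,j=0): S=104.9870, (K−S)⁺=50.7530, hold=50.3495 ⇒ V=50.7530 exercise | (k=2,j=1): S=137.3200, (K−S)⁺=18.4200, hold=26.6352 ⇒ V=26.6352 continue | (k=2,j=2): S=179.6106, (K−S)⁺=0.0000, hold=10.2344 ⇒ V=10.2344 continue  boundary S*=104.9870
step 1: (k=1,j=0): S=120.0700, (K−S)⁺=35.6700, hold=38.4322 ⇒ V=38.4322 continue | (k=1,j=1): S=157.0482, (K−S)⁺=0.0000, hold=18.3220 ⇒ V=18.3220 continue  boundary S*=-
step 0: (k=0,j=0): S=137.3200, (K−S)⁺=18.4200, hold=28.1910 ⇒ V=28.1910 continue  boundary S*=-

price = 28.1910
boundary = - - 104.9870 91.7987 104.9870 91.7987 104.9870 120.0700
tree:
28.1910
38.4322 18.3220
50.7530 26.6352 10.2344
63.9413 37.4689 16.1416 4.4406
75.4729 50.7530 24.6828 7.7870 1.1357
85.5560 63.9413 36.2948 13.3704 2.2791 0.0000
94.3724 75.4729 50.7530 22.3032 4.5737 0.0000 0.0000
102.0813 85.5560 63.9413 35.6700 9.1787 0.0000 0.0000 0.0000
108.8219 94.3724 75.4729 50.7530 18.4200 0.0000 0.0000 0.0000 0.0000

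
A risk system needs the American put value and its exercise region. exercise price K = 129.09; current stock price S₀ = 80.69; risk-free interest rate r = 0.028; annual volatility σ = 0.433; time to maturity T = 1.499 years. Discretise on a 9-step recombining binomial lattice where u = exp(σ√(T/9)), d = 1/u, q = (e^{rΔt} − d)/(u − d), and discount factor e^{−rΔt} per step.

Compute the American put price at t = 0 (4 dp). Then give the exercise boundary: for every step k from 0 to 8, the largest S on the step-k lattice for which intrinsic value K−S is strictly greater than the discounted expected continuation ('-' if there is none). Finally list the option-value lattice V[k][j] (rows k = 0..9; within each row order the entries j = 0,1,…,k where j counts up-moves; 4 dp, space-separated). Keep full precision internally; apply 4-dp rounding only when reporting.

price = 51.1297
boundary = - - 56.6669 67.6199 56.6669 67.6199 80.6900 67.6199 80.6900
tree:
51.1297
61.7015 39.6743
72.4231 50.1819 28.1774
81.6020 61.4701 37.9063 17.4474
89.2941 72.4231 49.2362 25.4612 8.5514
95.7402 81.6020 61.4701 35.8808 13.9224 2.5579
101.1422 89.2941 72.4231 48.4000 22.0695 4.8406 0.0000
105.6692 95.7402 81.6020 61.4701 33.6700 9.1602 0.0000 0.0000
109.4628 101.1422 89.2941 72.4231 48.4000 17.3346 0.0000 0.0000 0.0000
112.6420 105.6692 95.7402 81.6020 61.4701 32.8036 0.0000 0.0000 0.0000 0.0000

Δt=0.16656  u=1.19329  d=0.83802  q=0.46909  discount=0.99535
step 9 (expiry): payoffs max(K−S,0) = 112.6420 105.6692 95.7402 81.6020 61.4701 32.8036 0.0000 0.0000 0.0000 0.0000
step 8: (k=8,j=0): S=19.6272, (K−S)⁺=109.4628, hold=108.8622 ⇒ V=109.4628 exercise | (k=8,j=1): S=27.9478, (K−S)⁺=101.1422, hold=100.5416 ⇒ V=101.1422 exercise | (k=8,j=2): S=39.7959, (K−S)⁺=89.2941, hold=88.6935 ⇒ V=89.2941 exercise | (k=8,j=3): S=56.6669, (K−S)⁺=72.4231, hold=71.8225 ⇒ V=72.4231 exercise | (k=8,j=4): S=80.6900, (K−S)⁺=48.4000, hold=47.7994 ⇒ V=48.4000 exercise | (k=8,j=5): S=114.8974, (K−S)⁺=14.1926, hold=17.3346 ⇒ V=17.3346 continue | (k=8,j=6): S=163.6066, (K−S)⁺=0.0000, hold=0.0000 ⇒ V=0.0000 continue | (k=8,j=7): S=232.9654, (K−S)⁺=0.0000, hold=0.0000 ⇒ V=0.0000 continue | (k=8,j=8): S=331.7280, (K−S)⁺=0.0000, hold=0.0000 ⇒ V=0.0000 continue  boundary S*=80.6900
step 7: (k=7,j=0): S=23.4208, (K−S)⁺=105.6692, hold=105.0685 ⇒ V=105.6692 exercise | (k=7,j=1): S=33.3498, (K−S)⁺=95.7402, hold=95.1396 ⇒ V=95.7402 exercise | (k=7,j=2): S=47.4880, (K−S)⁺=81.6020, hold=81.0014 ⇒ V=81.6020 exercise | (k=7,j=3): S=67.6199, (K−S)⁺=61.4701, hold=60.8695 ⇒ V=61.4701 exercise | (k=7,j=4): S=96.2864, (K−S)⁺=32.8036, hold=33.6700 ⇒ V=33.6700 continue | (k=7,j=5): S=137.1057, (K−S)⁺=0.0000, hold=9.1602 ⇒ V=9.1602 continue | (k=7,j=6): S=195.2298, (K−S)⁺=0.0000, hold=0.0000 ⇒ V=0.0000 continue | (k=7,j=7): S=277.9949, (K−S)⁺=0.0000, hold=0.0000 ⇒ V=0.0000 continue  boundary S*=67.6199
step 6: (k=6,j=0): S=27.9478, (K−S)⁺=101.1422, hold=100.5416 ⇒ V=101.1422 exercise | (k=6,j=1): S=39.7959, (K−S)⁺=89.2941, hold=88.6935 ⇒ V=89.2941 exercise | (k=6,j=2): S=56.6669, (K−S)⁺=72.4231, hold=71.8225 ⇒ V=72.4231 exercise | (k=6,j=3): S=80.6900, (K−S)⁺=48.4000, hold=48.2039 ⇒ V=48.4000 exercise | (k=6,j=4): S=114.8974, (K−S)⁺=14.1926, hold=22.0695 ⇒ V=22.0695 continue | (k=6,j=5): S=163.6066, (K−S)⁺=0.0000, hold=4.8406 ⇒ V=4.8406 continue | (k=6,j=6): S=232.9654, (K−S)⁺=0.0000, hold=0.0000 ⇒ V=0.0000 continue  boundary S*=80.6900
step 5: (k=5,j=0): S=33.3498, (K−S)⁺=95.7402, hold=95.1396 ⇒ V=95.7402 exercise | (k=5,j=1): S=47.4880, (K−S)⁺=81.6020, hold=81.0014 ⇒ V=81.6020 exercise | (k=5,j=2): S=67.6199, (K−S)⁺=61.4701, hold=60.8695 ⇒ V=61.4701 exercise | (k=5,j=3): S=96.2864, (K−S)⁺=32.8036, hold=35.8808 ⇒ V=35.8808 continue | (k=5,j=4): S=137.1057, (K−S)⁺=0.0000, hold=13.9224 ⇒ V=13.9224 continue | (k=5,j=5): S=195.2298, (K−S)⁺=0.0000, hold=2.5579 ⇒ V=2.5579 continue  boundary S*=67.6199
step 4: (k=4,j=0): S=39.7959, (K−S)⁺=89.2941, hold=88.6935 ⇒ V=89.2941 exercise | (k=4,j=1): S=56.6669, (K−S)⁺=72.4231, hold=71.8225 ⇒ V=72.4231 exercise | (k=4,j=2): S=80.6900, (K−S)⁺=48.4000, hold=49.2362 ⇒ V=49.2362 continue | (k=4,j=3): S=114.8974, (K−S)⁺=14.1926, hold=25.4612 ⇒ V=25.4612 continue | (k=4,j=4): S=163.6066, (K−S)⁺=0.0000, hold=8.5514 ⇒ V=8.5514 continue  boundary S*=56.6669
step 3: (k=3,j=0): S=47.4880, (K−S)⁺=81.6020, hold=81.0014 ⇒ V=81.6020 exercise | (k=3,j=1): S=67.6199, (K−S)⁺=61.4701, hold=61.2599 ⇒ V=61.4701 exercise | (k=3,j=2): S=96.2864, (K−S)⁺=32.8036, hold=37.9063 ⇒ V=37.9063 continue | (k=3,j=3): S=137.1057, (K−S)⁺=0.0000, hold=17.4474 ⇒ V=17.4474 continue  boundary S*=67.6199
step 2: (k=2,j=0): S=56.6669, (K−S)⁺=72.4231, hold=71.8225 ⇒ V=72.4231 exercise | (k=2,j=1): S=80.6900, (K−S)⁺=48.4000, hold=50.1819 ⇒ V=50.1819 continue | (k=2,j=2): S=114.8974, (K−S)⁺=14.1926, hold=28.1774 ⇒ V=28.1774 continue  boundary S*=56.6669
step 1: (k=1,j=0): S=67.6199, (K−S)⁺=61.4701, hold=61.7015 ⇒ V=61.7015 continue | (k=1,j=1): S=96.2864, (K−S)⁺=32.8036, hold=39.6743 ⇒ V=39.6743 continue  boundary S*=-
step 0: (k=0,j=0): S=80.6900, (K−S)⁺=48.4000, hold=51.1297 ⇒ V=51.1297 continue  boundary S*=-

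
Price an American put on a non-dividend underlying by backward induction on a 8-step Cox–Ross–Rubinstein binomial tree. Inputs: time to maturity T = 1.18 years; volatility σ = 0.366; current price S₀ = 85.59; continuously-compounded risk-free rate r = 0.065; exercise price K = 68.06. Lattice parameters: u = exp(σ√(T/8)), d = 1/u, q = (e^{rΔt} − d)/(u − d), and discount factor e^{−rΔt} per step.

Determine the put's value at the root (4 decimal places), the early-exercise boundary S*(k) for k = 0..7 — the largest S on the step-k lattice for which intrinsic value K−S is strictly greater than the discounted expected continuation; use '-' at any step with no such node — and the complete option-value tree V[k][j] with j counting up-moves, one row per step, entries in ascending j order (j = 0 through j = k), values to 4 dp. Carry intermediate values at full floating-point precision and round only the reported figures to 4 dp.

params: Δt=0.14750 u=1.15092 d=0.86887 q=0.49907 e^(-rΔt)=0.99046
t_8 payoffs: 40.2596 31.2349 19.2806 3.4455 0.0000 0.0000 0.0000 0.0000 0.0000
t_7: node(7,0) S=31.9961 payoff=36.0639 vs cont=35.4145 → 36.0639 [stop]  node(7,1) S=42.3828 payoff=25.6772 vs cont=25.0278 → 25.6772 [stop]  node(7,2) S=56.1414 payoff=11.9186 vs cont=11.2692 → 11.9186 [stop]  node(7,3) S=74.3663 payoff=0.0000 vs cont=1.7095 → 1.7095 [wait]  node(7,4) S=98.5076 payoff=0.0000 vs cont=0.0000 → 0.0000 [wait]  node(7,5) S=130.4857 payoff=0.0000 vs cont=0.0000 → 0.0000 [wait]  node(7,6) S=172.8447 payoff=0.0000 vs cont=0.0000 → 0.0000 [wait]  node(7,7) S=228.9545 payoff=0.0000 vs cont=0.0000 → 0.0000 [wait]  ⇒ S*(7)=56.1414
t_6: node(6,0) S=36.8251 payoff=31.2349 vs cont=30.5855 → 31.2349 [stop]  node(6,1) S=48.7794 payoff=19.2806 vs cont=18.6312 → 19.2806 [stop]  node(6,2) S=64.6145 payoff=3.4455 vs cont=6.7584 → 6.7584 [wait]  node(6,3) S=85.5900 payoff=0.0000 vs cont=0.8482 → 0.8482 [wait]  node(6,4) S=113.3747 payoff=0.0000 vs cont=0.0000 → 0.0000 [wait]  node(6,5) S=150.1791 payoff=0.0000 vs cont=0.0000 → 0.0000 [wait]  node(6,6) S=198.9310 payoff=0.0000 vs cont=0.0000 → 0.0000 [wait]  ⇒ S*(6)=48.7794
t_5: node(5,0) S=42.3828 payoff=25.6772 vs cont=25.0278 → 25.6772 [stop]  node(5,1) S=56.1414 payoff=11.9186 vs cont=12.9068 → 12.9068 [wait]  node(5,2) S=74.3663 payoff=0.0000 vs cont=3.7724 → 3.7724 [wait]  node(5,3) S=98.5076 payoff=0.0000 vs cont=0.4208 → 0.4208 [wait]  node(5,4) S=130.4857 payoff=0.0000 vs cont=0.0000 → 0.0000 [wait]  node(5,5) S=172.8447 payoff=0.0000 vs cont=0.0000 → 0.0000 [wait]  ⇒ S*(5)=42.3828
t_4: node(4,0) S=48.7794 payoff=19.2806 vs cont=19.1196 → 19.2806 [stop]  node(4,1) S=64.6145 payoff=3.4455 vs cont=8.2684 → 8.2684 [wait]  node(4,2) S=85.5900 payoff=0.0000 vs cont=2.0797 → 2.0797 [wait]  node(4,3) S=113.3747 payoff=0.0000 vs cont=0.2088 → 0.2088 [wait]  node(4,4) S=150.1791 payoff=0.0000 vs cont=0.0000 → 0.0000 [wait]  ⇒ S*(4)=48.7794
t_3: node(3,0) S=56.1414 payoff=11.9186 vs cont=13.6532 → 13.6532 [wait]  node(3,1) S=74.3663 payoff=0.0000 vs cont=5.1304 → 5.1304 [wait]  node(3,2) S=98.5076 payoff=0.0000 vs cont=1.1350 → 1.1350 [wait]  node(3,3) S=130.4857 payoff=0.0000 vs cont=0.1036 → 0.1036 [wait]  ⇒ S*(3)=-
t_2: node(2,0) S=64.6145 payoff=3.4455 vs cont=9.3100 → 9.3100 [wait]  node(2,1) S=85.5900 payoff=0.0000 vs cont=3.1065 → 3.1065 [wait]  node(2,2) S=113.3747 payoff=0.0000 vs cont=0.6144 → 0.6144 [wait]  ⇒ S*(2)=-
t_1: node(1,0) S=74.3663 payoff=0.0000 vs cont=6.1547 → 6.1547 [wait]  node(1,1) S=98.5076 payoff=0.0000 vs cont=1.8450 → 1.8450 [wait]  ⇒ S*(1)=-
t_0: node(0,0) S=85.5900 payoff=0.0000 vs cont=3.9657 → 3.9657 [wait]  ⇒ S*(0)=-

price = 3.9657
boundary = - - - - 48.7794 42.3828 48.7794 56.1414
tree:
3.9657
6.1547 1.8450
9.3100 3.1065 0.6144
13.6532 5.1304 1.1350 0.1036
19.2806 8.2684 2.0797 0.2088 0.0000
25.6772 12.9068 3.7724 0.4208 0.0000 0.0000
31.2349 19.2806 6.7584 0.8482 0.0000 0.0000 0.0000
36.0639 25.6772 11.9186 1.7095 0.0000 0.0000 0.0000 0.0000
40.2596 31.2349 19.2806 3.4455 0.0000 0.0000 0.0000 0.0000 0.0000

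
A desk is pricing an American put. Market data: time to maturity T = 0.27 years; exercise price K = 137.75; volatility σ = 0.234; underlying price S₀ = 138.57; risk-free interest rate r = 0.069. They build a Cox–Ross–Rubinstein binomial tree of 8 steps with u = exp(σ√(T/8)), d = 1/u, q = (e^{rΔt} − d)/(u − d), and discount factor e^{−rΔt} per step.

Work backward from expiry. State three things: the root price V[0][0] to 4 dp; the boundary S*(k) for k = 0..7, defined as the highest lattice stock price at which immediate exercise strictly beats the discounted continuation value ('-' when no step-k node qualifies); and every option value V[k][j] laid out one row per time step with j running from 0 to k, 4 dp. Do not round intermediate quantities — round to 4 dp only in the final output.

price = 5.2190
boundary = - - - 121.8036 116.6784 121.8036 127.1539 121.8036
tree:
5.2190
7.8445 2.7834
11.4046 4.5456 1.1454
15.9464 7.2021 2.0780 0.2771
21.0716 10.9829 3.6934 0.5743 0.0000
25.9812 15.9464 6.3836 1.1903 0.0000 0.0000
30.6841 21.0716 10.5961 2.4669 0.0000 0.0000 0.0000
35.1892 25.9812 15.9464 5.1127 0.0000 0.0000 0.0000 0.0000
39.5047 30.6841 21.0716 10.5961 0.0000 0.0000 0.0000 0.0000 0.0000

Δt=0.03375  u=1.04393  d=0.95792  q=0.51636  discount=0.99767
step 8 (expiry): payoffs max(K−S,0) = 39.5047 30.6841 21.0716 10.5961 0.0000 0.0000 0.0000 0.0000 0.0000
step 7: (k=7,j=0): S=102.5608, (K−S)⁺=35.1892, hold=34.8688 ⇒ V=35.1892 exercise | (k=7,j=1): S=111.7688, (K−S)⁺=25.9812, hold=25.6607 ⇒ V=25.9812 exercise | (k=7,j=2): S=121.8036, (K−S)⁺=15.9464, hold=15.6260 ⇒ V=15.9464 exercise | (k=7,j=3): S=132.7393, (K−S)⁺=5.0107, hold=5.1127 ⇒ V=5.1127 continue | (k=7,j=4): S=144.6568, (K−S)⁺=0.0000, hold=0.0000 ⇒ V=0.0000 continue | (k=7,j=5): S=157.6443, (K−S)⁺=0.0000, hold=0.0000 ⇒ V=0.0000 continue | (k=7,j=6): S=171.7978, (K−S)⁺=0.0000, hold=0.0000 ⇒ V=0.0000 continue | (k=7,j=7): S=187.2221, (K−S)⁺=0.0000, hold=0.0000 ⇒ V=0.0000 continue  boundary S*=121.8036
step 6: (k=6,j=0): S=107.0659, (K−S)⁺=30.6841, hold=30.3637 ⇒ V=30.6841 exercise | (k=6,j=1): S=116.6784, (K−S)⁺=21.0716, hold=20.7512 ⇒ V=21.0716 exercise | (k=6,j=2): S=127.1539, (K−S)⁺=10.5961, hold=10.3282 ⇒ V=10.5961 exercise | (k=6,j=3): S=138.5700, (K−S)⁺=0.0000, hold=2.4669 ⇒ V=2.4669 continue | (k=6,j=4): S=151.0110, (K−S)⁺=0.0000, hold=0.0000 ⇒ V=0.0000 continue | (k=6,j=5): S=164.5690, (K−S)⁺=0.0000, hold=0.0000 ⇒ V=0.0000 continue | (k=6,j=6): S=179.3442, (K−S)⁺=0.0000, hold=0.0000 ⇒ V=0.0000 continue  boundary S*=127.1539
step 5: (k=5,j=0): S=111.7688, (K−S)⁺=25.9812, hold=25.6607 ⇒ V=25.9812 exercise | (k=5,j=1): S=121.8036, (K−S)⁺=15.9464, hold=15.6260 ⇒ V=15.9464 exercise | (k=5,j=2): S=132.7393, (K−S)⁺=5.0107, hold=6.3836 ⇒ V=6.3836 continue | (k=5,j=3): S=144.6568, (K−S)⁺=0.0000, hold=1.1903 ⇒ V=1.1903 continue | (k=5,j=4): S=157.6443, (K−S)⁺=0.0000, hold=0.0000 ⇒ V=0.0000 continue | (k=5,j=5): S=171.7978, (K−S)⁺=0.0000, hold=0.0000 ⇒ V=0.0000 continue  boundary S*=121.8036
step 4: (k=4,j=0): S=116.6784, (K−S)⁺=21.0716, hold=20.7512 ⇒ V=21.0716 exercise | (k=4,j=1): S=127.1539, (K−S)⁺=10.5961, hold=10.9829 ⇒ V=10.9829 continue | (k=4,j=2): S=138.5700, (K−S)⁺=0.0000, hold=3.6934 ⇒ V=3.6934 continue | (k=4,j=3): S=151.0110, (K−S)⁺=0.0000, hold=0.5743 ⇒ V=0.5743 continue | (k=4,j=4): S=164.5690, (K−S)⁺=0.0000, hold=0.0000 ⇒ V=0.0000 continue  boundary S*=116.6784
step 3: (k=3,j=0): S=121.8036, (K−S)⁺=15.9464, hold=15.8253 ⇒ V=15.9464 exercise | (k=3,j=1): S=132.7393, (K−S)⁺=5.0107, hold=7.2021 ⇒ V=7.2021 continue | (k=3,j=2): S=144.6568, (K−S)⁺=0.0000, hold=2.0780 ⇒ V=2.0780 continue | (k=3,j=3): S=157.6443, (K−S)⁺=0.0000, hold=0.2771 ⇒ V=0.2771 continue  boundary S*=121.8036
step 2: (k=2,j=0): S=127.1539, (K−S)⁺=10.5961, hold=11.4046 ⇒ V=11.4046 continue | (k=2,j=1): S=138.5700, (K−S)⁺=0.0000, hold=4.5456 ⇒ V=4.5456 continue | (k=2,j=2): S=151.0110, (K−S)⁺=0.0000, hold=1.1454 ⇒ V=1.1454 continue  boundary S*=-
step 1: (k=1,j=0): S=132.7393, (K−S)⁺=5.0107, hold=7.8445 ⇒ V=7.8445 continue | (k=1,j=1): S=144.6568, (K−S)⁺=0.0000, hold=2.7834 ⇒ V=2.7834 continue  boundary S*=-
step 0: (k=0,j=0): S=138.5700, (K−S)⁺=0.0000, hold=5.2190 ⇒ V=5.2190 continue  boundary S*=-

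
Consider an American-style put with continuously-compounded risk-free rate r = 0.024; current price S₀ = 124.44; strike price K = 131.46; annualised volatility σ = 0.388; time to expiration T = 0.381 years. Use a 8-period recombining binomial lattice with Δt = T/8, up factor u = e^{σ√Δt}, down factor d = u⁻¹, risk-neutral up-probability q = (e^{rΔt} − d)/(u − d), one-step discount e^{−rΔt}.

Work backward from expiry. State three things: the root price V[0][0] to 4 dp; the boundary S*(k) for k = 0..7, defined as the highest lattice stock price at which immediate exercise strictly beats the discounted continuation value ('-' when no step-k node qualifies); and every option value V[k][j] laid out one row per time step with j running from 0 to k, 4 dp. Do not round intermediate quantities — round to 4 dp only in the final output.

price = 15.7076
boundary = - - - - 88.6883 96.5250 105.0542 114.3370
tree:
15.7076
21.1958 9.9307
27.7362 14.3170 5.3074
35.0792 20.0227 8.3063 2.1429
42.7717 27.0128 12.6650 3.7086 0.4893
49.9721 34.9350 18.6840 6.3186 0.9523 0.0000
56.5879 42.7717 26.4058 10.5478 1.8534 0.0000 0.0000
62.6667 49.9721 34.9350 17.1230 3.6070 0.0000 0.0000 0.0000
68.2519 56.5879 42.7717 26.4058 7.0200 0.0000 0.0000 0.0000 0.0000

params: Δt=0.04763 u=1.08836 d=0.91881 q=0.48559 e^(-rΔt)=0.99886
t_8 payoffs: 68.2519 56.5879 42.7717 26.4058 7.0200 0.0000 0.0000 0.0000 0.0000
t_7: node(7,0) S=68.7933 payoff=62.6667 vs cont=62.5165 → 62.6667 [stop]  node(7,1) S=81.4879 payoff=49.9721 vs cont=49.8219 → 49.9721 [stop]  node(7,2) S=96.5250 payoff=34.9350 vs cont=34.7848 → 34.9350 [stop]  node(7,3) S=114.3370 payoff=17.1230 vs cont=16.9729 → 17.1230 [stop]  node(7,4) S=135.4358 payoff=0.0000 vs cont=3.6070 → 3.6070 [wait]  node(7,5) S=160.4280 payoff=0.0000 vs cont=0.0000 → 0.0000 [wait]  node(7,6) S=190.0321 payoff=0.0000 vs cont=0.0000 → 0.0000 [wait]  node(7,7) S=225.0990 payoff=0.0000 vs cont=0.0000 → 0.0000 [wait]  ⇒ S*(7)=114.3370
t_6: node(6,0) S=74.8721 payoff=56.5879 vs cont=56.4378 → 56.5879 [stop]  node(6,1) S=88.6883 payoff=42.7717 vs cont=42.6215 → 42.7717 [stop]  node(6,2) S=105.0542 payoff=26.4058 vs cont=26.2557 → 26.4058 [stop]  node(6,3) S=124.4400 payoff=7.0200 vs cont=10.5478 → 10.5478 [wait]  node(6,4) S=147.4031 payoff=0.0000 vs cont=1.8534 → 1.8534 [wait]  node(6,5) S=174.6037 payoff=0.0000 vs cont=0.0000 → 0.0000 [wait]  node(6,6) S=206.8237 payoff=0.0000 vs cont=0.0000 → 0.0000 [wait]  ⇒ S*(6)=105.0542
t_5: node(5,0) S=81.4879 payoff=49.9721 vs cont=49.8219 → 49.9721 [stop]  node(5,1) S=96.5250 payoff=34.9350 vs cont=34.7848 → 34.9350 [stop]  node(5,2) S=114.3370 payoff=17.1230 vs cont=18.6840 → 18.6840 [wait]  node(5,3) S=135.4358 payoff=0.0000 vs cont=6.3186 → 6.3186 [wait]  node(5,4) S=160.4280 payoff=0.0000 vs cont=0.9523 → 0.9523 [wait]  node(5,5) S=190.0321 payoff=0.0000 vs cont=0.0000 → 0.0000 [wait]  ⇒ S*(5)=96.5250
t_4: node(4,0) S=88.6883 payoff=42.7717 vs cont=42.6215 → 42.7717 [stop]  node(4,1) S=105.0542 payoff=26.4058 vs cont=27.0128 → 27.0128 [wait]  node(4,2) S=124.4400 payoff=7.0200 vs cont=12.6650 → 12.6650 [wait]  node(4,3) S=147.4031 payoff=0.0000 vs cont=3.7086 → 3.7086 [wait]  node(4,4) S=174.6037 payoff=0.0000 vs cont=0.4893 → 0.4893 [wait]  ⇒ S*(4)=88.6883
t_3: node(3,0) S=96.5250 payoff=34.9350 vs cont=35.0792 → 35.0792 [wait]  node(3,1) S=114.3370 payoff=17.1230 vs cont=20.0227 → 20.0227 [wait]  node(3,2) S=135.4358 payoff=0.0000 vs cont=8.3063 → 8.3063 [wait]  node(3,3) S=160.4280 payoff=0.0000 vs cont=2.1429 → 2.1429 [wait]  ⇒ S*(3)=-
t_2: node(2,0) S=105.0542 payoff=26.4058 vs cont=27.7362 → 27.7362 [wait]  node(2,1) S=124.4400 payoff=7.0200 vs cont=14.3170 → 14.3170 [wait]  node(2,2) S=147.4031 payoff=0.0000 vs cont=5.3074 → 5.3074 [wait]  ⇒ S*(2)=-
t_1: node(1,0) S=114.3370 payoff=17.1230 vs cont=21.1958 → 21.1958 [wait]  node(1,1) S=135.4358 payoff=0.0000 vs cont=9.9307 → 9.9307 [wait]  ⇒ S*(1)=-
t_0: node(0,0) S=124.4400 payoff=7.0200 vs cont=15.7076 → 15.7076 [wait]  ⇒ S*(0)=-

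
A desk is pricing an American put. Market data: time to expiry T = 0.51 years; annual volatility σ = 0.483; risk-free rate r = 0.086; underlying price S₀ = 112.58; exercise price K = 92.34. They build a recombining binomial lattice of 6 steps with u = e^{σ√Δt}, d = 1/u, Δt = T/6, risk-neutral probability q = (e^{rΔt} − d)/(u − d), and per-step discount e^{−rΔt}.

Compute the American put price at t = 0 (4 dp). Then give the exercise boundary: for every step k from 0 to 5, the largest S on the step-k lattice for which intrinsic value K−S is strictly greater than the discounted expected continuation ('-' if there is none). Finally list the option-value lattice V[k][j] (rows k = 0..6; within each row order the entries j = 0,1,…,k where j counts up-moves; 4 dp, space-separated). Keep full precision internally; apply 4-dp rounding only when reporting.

price = 5.3498
boundary = - - - - 64.0968 73.7891
tree:
5.3498
8.5097 2.1516
13.1804 3.7915 0.4826
19.7322 6.5805 0.9548 0.0000
28.2432 11.1977 1.8889 0.0000 0.0000
36.6625 18.5509 3.7369 0.0000 0.0000 0.0000
43.9758 28.2432 7.3929 0.0000 0.0000 0.0000 0.0000

Δt=0.08500, u=1.15121, d=0.86865, q=0.49082, disc=e^(-rΔt)=0.99272
k=6 terminal: V=max(K-S,0) → 43.9758 28.2432 7.3929 0.0000 0.0000 0.0000 0.0000
k=5: j=0 S=55.6775 intr=36.6625 cont=35.9899 V=36.6625[EX]; j=1 S=73.7891 intr=18.5509 cont=17.8783 V=18.5509[EX]; j=2 S=97.7924 intr=0.0000 cont=3.7369 V=3.7369[hold]; j=3 S=129.6037 intr=0.0000 cont=0.0000 V=0.0000[hold]; j=4 S=171.7632 intr=0.0000 cont=0.0000 V=0.0000[hold]; j=5 S=227.6368 intr=0.0000 cont=0.0000 V=0.0000[hold]  S*(5)=73.7891
k=4: j=0 S=64.0968 intr=28.2432 cont=27.5707 V=28.2432[EX]; j=1 S=84.9471 intr=7.3929 cont=11.1977 V=11.1977[hold]; j=2 S=112.5800 intr=0.0000 cont=1.8889 V=1.8889[hold]; j=3 S=149.2017 intr=0.0000 cont=0.0000 V=0.0000[hold]; j=4 S=197.7362 intr=0.0000 cont=0.0000 V=0.0000[hold]  S*(4)=64.0968
k=3: j=0 S=73.7891 intr=18.5509 cont=19.7322 V=19.7322[hold]; j=1 S=97.7924 intr=0.0000 cont=6.5805 V=6.5805[hold]; j=2 S=129.6037 intr=0.0000 cont=0.9548 V=0.9548[hold]; j=3 S=171.7632 intr=0.0000 cont=0.0000 V=0.0000[hold]  S*(3)=-
k=2: j=0 S=84.9471 intr=7.3929 cont=13.1804 V=13.1804[hold]; j=1 S=112.5800 intr=0.0000 cont=3.7915 V=3.7915[hold]; j=2 S=149.2017 intr=0.0000 cont=0.4826 V=0.4826[hold]  S*(2)=-
k=1: j=0 S=97.7924 intr=0.0000 cont=8.5097 V=8.5097[hold]; j=1 S=129.6037 intr=0.0000 cont=2.1516 V=2.1516[hold]  S*(1)=-
k=0: j=0 S=112.5800 intr=0.0000 cont=5.3498 V=5.3498[hold]  S*(0)=-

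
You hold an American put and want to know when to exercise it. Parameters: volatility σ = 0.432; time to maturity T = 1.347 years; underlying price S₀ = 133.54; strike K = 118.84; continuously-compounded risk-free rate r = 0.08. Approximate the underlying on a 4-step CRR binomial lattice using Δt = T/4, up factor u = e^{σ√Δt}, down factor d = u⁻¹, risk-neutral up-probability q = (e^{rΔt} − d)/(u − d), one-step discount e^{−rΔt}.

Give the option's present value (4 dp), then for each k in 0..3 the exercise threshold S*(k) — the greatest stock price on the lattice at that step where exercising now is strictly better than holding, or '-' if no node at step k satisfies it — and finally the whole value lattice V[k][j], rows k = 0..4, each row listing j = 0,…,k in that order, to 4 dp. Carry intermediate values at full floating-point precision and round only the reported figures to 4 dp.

Δt=0.33675, u=1.28491, d=0.77826, q=0.49155, disc=e^(-rΔt)=0.97342
k=4 terminal: V=max(K-S,0) → 69.8488 37.9556 0.0000 0.0000 0.0000
k=3: j=0 S=62.9493 intr=55.8907 cont=52.7319 V=55.8907[EX]; j=1 S=103.9293 intr=14.9107 cont=18.7856 V=18.7856[hold]; j=2 S=171.5872 intr=0.0000 cont=0.0000 V=0.0000[hold]; j=3 S=283.2903 intr=0.0000 cont=0.0000 V=0.0000[hold]  S*(3)=62.9493
k=2: j=0 S=80.8844 intr=37.9556 cont=36.6509 V=37.9556[EX]; j=1 S=133.5400 intr=0.0000 cont=9.2977 V=9.2977[hold]; j=2 S=220.4744 intr=0.0000 cont=0.0000 V=0.0000[hold]  S*(2)=80.8844
k=1: j=0 S=103.9293 intr=14.9107 cont=23.2344 V=23.2344[hold]; j=1 S=171.5872 intr=0.0000 cont=4.6018 V=4.6018[hold]  S*(1)=-
k=0: j=0 S=133.5400 intr=0.0000 cont=13.7014 V=13.7014[hold]  S*(0)=-

price = 13.7014
boundary = - - 80.8844 62.9493
tree:
13.7014
23.2344 4.6018
37.9556 9.2977 0.0000
55.8907 18.7856 0.0000 0.0000
69.8488 37.9556 0.0000 0.0000 0.0000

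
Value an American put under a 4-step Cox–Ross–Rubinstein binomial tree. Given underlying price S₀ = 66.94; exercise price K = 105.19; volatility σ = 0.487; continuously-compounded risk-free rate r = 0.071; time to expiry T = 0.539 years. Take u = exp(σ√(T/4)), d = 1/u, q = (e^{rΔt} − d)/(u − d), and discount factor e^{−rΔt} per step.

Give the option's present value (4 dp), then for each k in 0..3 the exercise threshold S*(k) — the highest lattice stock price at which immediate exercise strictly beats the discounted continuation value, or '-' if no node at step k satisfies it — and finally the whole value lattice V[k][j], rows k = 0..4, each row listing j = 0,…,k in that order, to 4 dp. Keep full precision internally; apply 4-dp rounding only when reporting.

Δt=0.13475, u=1.19575, d=0.83630, q=0.48217, disc=e^(-rΔt)=0.99048
k=4 terminal: V=max(K-S,0) → 72.4460 58.3725 38.2500 9.4788 0.0000
k=3: j=0 S=39.1534 intr=66.0366 cont=65.0350 V=66.0366[EX]; j=1 S=55.9818 intr=49.2082 cont=48.2066 V=49.2082[EX]; j=2 S=80.0432 intr=25.1468 cont=24.1452 V=25.1468[EX]; j=3 S=114.4462 intr=0.0000 cont=4.8616 V=4.8616[hold]  S*(3)=80.0432
k=2: j=0 S=46.8175 intr=58.3725 cont=57.3709 V=58.3725[EX]; j=1 S=66.9400 intr=38.2500 cont=37.2484 V=38.2500[EX]; j=2 S=95.7112 intr=9.4788 cont=15.2196 V=15.2196[hold]  S*(2)=66.9400
k=1: j=0 S=55.9818 intr=49.2082 cont=48.2066 V=49.2082[EX]; j=1 S=80.0432 intr=25.1468 cont=26.8869 V=26.8869[hold]  S*(1)=55.9818
k=0: j=0 S=66.9400 intr=38.2500 cont=38.0795 V=38.2500[EX]  S*(0)=66.9400

price = 38.2500
boundary = 66.9400 55.9818 66.9400 80.0432
tree:
38.2500
49.2082 26.8869
58.3725 38.2500 15.2196
66.0366 49.2082 25.1468 4.8616
72.4460 58.3725 38.2500 9.4788 0.0000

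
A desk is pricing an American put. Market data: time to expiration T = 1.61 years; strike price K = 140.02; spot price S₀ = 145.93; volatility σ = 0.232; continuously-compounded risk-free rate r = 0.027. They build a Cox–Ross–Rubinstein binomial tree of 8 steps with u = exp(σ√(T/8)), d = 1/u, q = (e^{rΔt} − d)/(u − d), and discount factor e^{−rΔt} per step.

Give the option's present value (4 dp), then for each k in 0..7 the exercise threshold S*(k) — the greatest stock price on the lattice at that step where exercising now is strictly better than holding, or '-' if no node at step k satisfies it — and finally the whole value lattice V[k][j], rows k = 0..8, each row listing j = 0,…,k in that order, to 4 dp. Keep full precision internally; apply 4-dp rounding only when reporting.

Δt=0.20125  u=1.10969  d=0.90116  q=0.50013  discount=0.99458
step 8 (expiry): payoffs max(K−S,0) = 76.5537 61.8674 43.7826 21.5129 0.0000 0.0000 0.0000 0.0000 0.0000
step 7: (k=7,j=0): S=70.4277, (K−S)⁺=69.5923, hold=68.8336 ⇒ V=69.5923 exercise | (k=7,j=1): S=86.7249, (K−S)⁺=53.2951, hold=52.5364 ⇒ V=53.2951 exercise | (k=7,j=2): S=106.7933, (K−S)⁺=33.2267, hold=32.4679 ⇒ V=33.2267 exercise | (k=7,j=3): S=131.5056, (K−S)⁺=8.5144, hold=10.6954 ⇒ V=10.6954 continue | (k=7,j=4): S=161.9365, (K−S)⁺=0.0000, hold=0.0000 ⇒ V=0.0000 continue | (k=7,j=5): S=199.4092, (K−S)⁺=0.0000, hold=0.0000 ⇒ V=0.0000 continue | (k=7,j=6): S=245.5532, (K−S)⁺=0.0000, hold=0.0000 ⇒ V=0.0000 continue | (k=7,j=7): S=302.3750, (K−S)⁺=0.0000, hold=0.0000 ⇒ V=0.0000 continue  boundary S*=106.7933
step 6: (k=6,j=0): S=78.1526, (K−S)⁺=61.8674, hold=61.1086 ⇒ V=61.8674 exercise | (k=6,j=1): S=96.2374, (K−S)⁺=43.7826, hold=43.0238 ⇒ V=43.7826 exercise | (k=6,j=2): S=118.5071, (K−S)⁺=21.5129, hold=21.8390 ⇒ V=21.8390 continue | (k=6,j=3): S=145.9300, (K−S)⁺=0.0000, hold=5.3173 ⇒ V=5.3173 continue | (k=6,j=4): S=179.6987, (K−S)⁺=0.0000, hold=0.0000 ⇒ V=0.0000 continue | (k=6,j=5): S=221.2816, (K−S)⁺=0.0000, hold=0.0000 ⇒ V=0.0000 continue | (k=6,j=6): S=272.4870, (K−S)⁺=0.0000, hold=0.0000 ⇒ V=0.0000 continue  boundary S*=96.2374
step 5: (k=5,j=0): S=86.7249, (K−S)⁺=53.2951, hold=52.5364 ⇒ V=53.2951 exercise | (k=5,j=1): S=106.7933, (K−S)⁺=33.2267, hold=32.6301 ⇒ V=33.2267 exercise | (k=5,j=2): S=131.5056, (K−S)⁺=8.5144, hold=13.5024 ⇒ V=13.5024 continue | (k=5,j=3): S=161.9365, (K−S)⁺=0.0000, hold=2.6435 ⇒ V=2.6435 continue | (k=5,j=4): S=199.4092, (K−S)⁺=0.0000, hold=0.0000 ⇒ V=0.0000 continue | (k=5,j=5): S=245.5532, (K−S)⁺=0.0000, hold=0.0000 ⇒ V=0.0000 continue  boundary S*=106.7933
step 4: (k=4,j=0): S=96.2374, (K−S)⁺=43.7826, hold=43.0238 ⇒ V=43.7826 exercise | (k=4,j=1): S=118.5071, (K−S)⁺=21.5129, hold=23.2353 ⇒ V=23.2353 continue | (k=4,j=2): S=145.9300, (K−S)⁺=0.0000, hold=8.0278 ⇒ V=8.0278 continue | (k=4,j=3): S=179.6987, (K−S)⁺=0.0000, hold=1.3143 ⇒ V=1.3143 continue | (k=4,j=4): S=221.2816, (K−S)⁺=0.0000, hold=0.0000 ⇒ V=0.0000 continue  boundary S*=96.2374
step 3: (k=3,j=0): S=106.7933, (K−S)⁺=33.2267, hold=33.3247 ⇒ V=33.3247 continue | (k=3,j=1): S=131.5056, (K−S)⁺=8.5144, hold=15.5449 ⇒ V=15.5449 continue | (k=3,j=2): S=161.9365, (K−S)⁺=0.0000, hold=4.6448 ⇒ V=4.6448 continue | (k=3,j=3): S=199.4092, (K−S)⁺=0.0000, hold=0.6534 ⇒ V=0.6534 continue  boundary S*=-
step 2: (k=2,j=0): S=118.5071, (K−S)⁺=21.5129, hold=24.3000 ⇒ V=24.3000 continue | (k=2,j=1): S=145.9300, (K−S)⁺=0.0000, hold=10.0387 ⇒ V=10.0387 continue | (k=2,j=2): S=179.6987, (K−S)⁺=0.0000, hold=2.6342 ⇒ V=2.6342 continue  boundary S*=-
step 1: (k=1,j=0): S=131.5056, (K−S)⁺=8.5144, hold=17.0744 ⇒ V=17.0744 continue | (k=1,j=1): S=161.9365, (K−S)⁺=0.0000, hold=6.3012 ⇒ V=6.3012 continue  boundary S*=-
step 0: (k=0,j=0): S=145.9300, (K−S)⁺=0.0000, hold=11.6230 ⇒ V=11.6230 continue  boundary S*=-

price = 11.6230
boundary = - - - - 96.2374 106.7933 96.2374 106.7933
tree:
11.6230
17.0744 6.3012
24.3000 10.0387 2.6342
33.3247 15.5449 4.6448 0.6534
43.7826 23.2353 8.0278 1.3143 0.0000
53.2951 33.2267 13.5024 2.6435 0.0000 0.0000
61.8674 43.7826 21.8390 5.3173 0.0000 0.0000 0.0000
69.5923 53.2951 33.2267 10.6954 0.0000 0.0000 0.0000 0.0000
76.5537 61.8674 43.7826 21.5129 0.0000 0.0000 0.0000 0.0000 0.0000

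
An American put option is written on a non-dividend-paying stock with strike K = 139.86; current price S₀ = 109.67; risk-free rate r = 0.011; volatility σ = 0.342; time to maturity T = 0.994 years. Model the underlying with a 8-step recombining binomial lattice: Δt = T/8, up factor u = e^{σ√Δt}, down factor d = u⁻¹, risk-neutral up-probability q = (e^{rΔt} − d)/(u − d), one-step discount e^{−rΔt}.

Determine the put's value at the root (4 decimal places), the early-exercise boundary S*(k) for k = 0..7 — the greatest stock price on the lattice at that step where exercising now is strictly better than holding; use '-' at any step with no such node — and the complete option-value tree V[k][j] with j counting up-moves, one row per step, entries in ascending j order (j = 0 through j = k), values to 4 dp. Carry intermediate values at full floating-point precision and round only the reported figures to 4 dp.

Δt=0.12425, u=1.12812, d=0.88643, q=0.47556, disc=e^(-rΔt)=0.99863
k=8 terminal: V=max(K-S,0) → 98.0532 86.6544 72.1477 53.6857 30.1900 0.2881 0.0000 0.0000 0.0000
k=7: j=0 S=47.1631 intr=92.6969 cont=92.5059 V=92.6969[EX]; j=1 S=60.0223 intr=79.8377 cont=79.6467 V=79.8377[EX]; j=2 S=76.3876 intr=63.4724 cont=63.2814 V=63.4724[EX]; j=3 S=97.2149 intr=42.6451 cont=42.4541 V=42.6451[EX]; j=4 S=123.7209 intr=16.1391 cont=15.9481 V=16.1391[EX]; j=5 S=157.4537 intr=0.0000 cont=0.1509 V=0.1509[hold]; j=6 S=200.3840 intr=0.0000 cont=0.0000 V=0.0000[hold]; j=7 S=255.0194 intr=0.0000 cont=0.0000 V=0.0000[hold]  S*(7)=123.7209
k=6: j=0 S=53.2056 intr=86.6544 cont=86.4634 V=86.6544[EX]; j=1 S=67.7123 intr=72.1477 cont=71.9567 V=72.1477[EX]; j=2 S=86.1743 intr=53.6857 cont=53.4947 V=53.6857[EX]; j=3 S=109.6700 intr=30.1900 cont=29.9990 V=30.1900[EX]; j=4 S=139.5719 intr=0.2881 cont=8.5242 V=8.5242[hold]; j=5 S=177.6266 intr=0.0000 cont=0.0790 V=0.0790[hold]; j=6 S=226.0571 intr=0.0000 cont=0.0000 V=0.0000[hold]  S*(6)=109.6700
k=5: j=0 S=60.0223 intr=79.8377 cont=79.6467 V=79.8377[EX]; j=1 S=76.3876 intr=63.4724 cont=63.2814 V=63.4724[EX]; j=2 S=97.2149 intr=42.6451 cont=42.4541 V=42.6451[EX]; j=3 S=123.7209 intr=16.1391 cont=19.8595 V=19.8595[hold]; j=4 S=157.4537 intr=0.0000 cont=4.5019 V=4.5019[hold]; j=5 S=200.3840 intr=0.0000 cont=0.0414 V=0.0414[hold]  S*(5)=97.2149
k=4: j=0 S=67.7123 intr=72.1477 cont=71.9567 V=72.1477[EX]; j=1 S=86.1743 intr=53.6857 cont=53.4947 V=53.6857[EX]; j=2 S=109.6700 intr=30.1900 cont=31.7658 V=31.7658[hold]; j=3 S=139.5719 intr=0.2881 cont=12.5389 V=12.5389[hold]; j=4 S=177.6266 intr=0.0000 cont=2.3774 V=2.3774[hold]  S*(4)=86.1743
k=3: j=0 S=76.3876 intr=63.4724 cont=63.2814 V=63.4724[EX]; j=1 S=97.2149 intr=42.6451 cont=43.2024 V=43.2024[hold]; j=2 S=123.7209 intr=16.1391 cont=22.5914 V=22.5914[hold]; j=3 S=157.4537 intr=0.0000 cont=7.6960 V=7.6960[hold]  S*(3)=76.3876
k=2: j=0 S=86.1743 intr=53.6857 cont=53.7594 V=53.7594[hold]; j=1 S=109.6700 intr=30.1900 cont=33.3551 V=33.3551[hold]; j=2 S=139.5719 intr=0.2881 cont=15.4866 V=15.4866[hold]  S*(2)=-
k=1: j=0 S=97.2149 intr=42.6451 cont=43.9958 V=43.9958[hold]; j=1 S=123.7209 intr=16.1391 cont=24.8237 V=24.8237[hold]  S*(1)=-
k=0: j=0 S=109.6700 intr=30.1900 cont=34.8307 V=34.8307[hold]  S*(0)=-

price = 34.8307
boundary = - - - 76.3876 86.1743 97.2149 109.6700 123.7209
tree:
34.8307
43.9958 24.8237
53.7594 33.3551 15.4866
63.4724 43.2024 22.5914 7.6960
72.1477 53.6857 31.7658 12.5389 2.3774
79.8377 63.4724 42.6451 19.8595 4.5019 0.0414
86.6544 72.1477 53.6857 30.1900 8.5242 0.0790 0.0000
92.6969 79.8377 63.4724 42.6451 16.1391 0.1509 0.0000 0.0000
98.0532 86.6544 72.1477 53.6857 30.1900 0.2881 0.0000 0.0000 0.0000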